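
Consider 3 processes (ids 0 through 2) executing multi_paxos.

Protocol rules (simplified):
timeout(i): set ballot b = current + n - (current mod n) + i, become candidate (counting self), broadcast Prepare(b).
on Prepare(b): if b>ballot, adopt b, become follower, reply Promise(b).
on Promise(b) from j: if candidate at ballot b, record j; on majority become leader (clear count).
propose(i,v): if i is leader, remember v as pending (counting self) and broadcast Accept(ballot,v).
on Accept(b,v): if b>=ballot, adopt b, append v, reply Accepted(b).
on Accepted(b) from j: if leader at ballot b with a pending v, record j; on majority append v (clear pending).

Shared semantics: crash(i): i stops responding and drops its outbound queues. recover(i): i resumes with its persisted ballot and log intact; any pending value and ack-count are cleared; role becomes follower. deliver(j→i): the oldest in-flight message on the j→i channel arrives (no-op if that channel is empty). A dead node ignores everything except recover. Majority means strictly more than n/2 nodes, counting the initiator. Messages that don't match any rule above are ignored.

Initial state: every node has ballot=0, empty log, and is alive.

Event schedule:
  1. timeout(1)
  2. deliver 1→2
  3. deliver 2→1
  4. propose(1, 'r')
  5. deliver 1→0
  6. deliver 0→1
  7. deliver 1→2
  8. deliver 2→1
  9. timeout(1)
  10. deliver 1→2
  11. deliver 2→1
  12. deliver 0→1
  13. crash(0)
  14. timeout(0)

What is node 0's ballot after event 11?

4

[1] timeout(1) → N1(cand b4 [-])
[2] deliver 1→2 → N2(foll b4 [-])
[3] deliver 2→1 → N1(lead b4 [-])
[4] propose(1,'r') → ∅
[5] deliver 1→0 → N0(foll b4 [-])
[6] deliver 0→1 → ∅
[7] deliver 1→2 → N2(foll b4 [r])
[8] deliver 2→1 → N1(lead b4 [r])
[9] timeout(1) → N1(cand b7 [r])
[10] deliver 1→2 → N2(foll b7 [r])
[11] deliver 2→1 → N1(lead b7 [r])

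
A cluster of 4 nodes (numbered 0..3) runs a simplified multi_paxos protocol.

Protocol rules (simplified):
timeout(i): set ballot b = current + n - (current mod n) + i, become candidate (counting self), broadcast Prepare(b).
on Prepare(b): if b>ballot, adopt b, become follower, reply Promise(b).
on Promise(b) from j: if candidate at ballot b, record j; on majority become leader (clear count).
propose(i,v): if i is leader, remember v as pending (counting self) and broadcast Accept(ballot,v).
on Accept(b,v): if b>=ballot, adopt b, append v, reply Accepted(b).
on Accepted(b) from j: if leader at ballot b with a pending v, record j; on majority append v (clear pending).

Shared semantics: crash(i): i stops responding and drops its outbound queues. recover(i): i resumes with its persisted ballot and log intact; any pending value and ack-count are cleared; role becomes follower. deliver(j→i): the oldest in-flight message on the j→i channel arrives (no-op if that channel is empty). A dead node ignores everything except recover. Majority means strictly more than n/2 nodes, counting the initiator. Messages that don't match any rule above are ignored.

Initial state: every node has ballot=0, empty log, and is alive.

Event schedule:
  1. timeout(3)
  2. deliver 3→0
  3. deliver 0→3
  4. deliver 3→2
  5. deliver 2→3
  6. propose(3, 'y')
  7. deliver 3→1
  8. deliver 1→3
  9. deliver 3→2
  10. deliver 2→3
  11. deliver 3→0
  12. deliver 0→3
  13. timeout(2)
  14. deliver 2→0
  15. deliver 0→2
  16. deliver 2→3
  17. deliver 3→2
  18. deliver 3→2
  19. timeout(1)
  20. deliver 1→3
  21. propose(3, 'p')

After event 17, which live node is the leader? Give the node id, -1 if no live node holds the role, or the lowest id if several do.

after 1 — timeout(3): n3:cand/b7/[-]
after 2 — deliver 3→0: n0:foll/b7/[-]
after 3 — deliver 0→3: ·
after 4 — deliver 3→2: n2:foll/b7/[-]
after 5 — deliver 2→3: n3:lead/b7/[-]
after 6 — propose(3,'y'): ·
after 7 — deliver 3→1: n1:foll/b7/[-]
after 8 — deliver 1→3: ·
after 9 — deliver 3→2: n2:foll/b7/[y]
after 10 — deliver 2→3: ·
after 11 — deliver 3→0: n0:foll/b7/[y]
after 12 — deliver 0→3: n3:lead/b7/[y]
after 13 — timeout(2): n2:cand/b10/[y]
after 14 — deliver 2→0: n0:foll/b10/[y]
after 15 — deliver 0→2: ·
after 16 — deliver 2→3: n3:foll/b10/[y]
after 17 — deliver 3→2: n2:lead/b10/[y]

2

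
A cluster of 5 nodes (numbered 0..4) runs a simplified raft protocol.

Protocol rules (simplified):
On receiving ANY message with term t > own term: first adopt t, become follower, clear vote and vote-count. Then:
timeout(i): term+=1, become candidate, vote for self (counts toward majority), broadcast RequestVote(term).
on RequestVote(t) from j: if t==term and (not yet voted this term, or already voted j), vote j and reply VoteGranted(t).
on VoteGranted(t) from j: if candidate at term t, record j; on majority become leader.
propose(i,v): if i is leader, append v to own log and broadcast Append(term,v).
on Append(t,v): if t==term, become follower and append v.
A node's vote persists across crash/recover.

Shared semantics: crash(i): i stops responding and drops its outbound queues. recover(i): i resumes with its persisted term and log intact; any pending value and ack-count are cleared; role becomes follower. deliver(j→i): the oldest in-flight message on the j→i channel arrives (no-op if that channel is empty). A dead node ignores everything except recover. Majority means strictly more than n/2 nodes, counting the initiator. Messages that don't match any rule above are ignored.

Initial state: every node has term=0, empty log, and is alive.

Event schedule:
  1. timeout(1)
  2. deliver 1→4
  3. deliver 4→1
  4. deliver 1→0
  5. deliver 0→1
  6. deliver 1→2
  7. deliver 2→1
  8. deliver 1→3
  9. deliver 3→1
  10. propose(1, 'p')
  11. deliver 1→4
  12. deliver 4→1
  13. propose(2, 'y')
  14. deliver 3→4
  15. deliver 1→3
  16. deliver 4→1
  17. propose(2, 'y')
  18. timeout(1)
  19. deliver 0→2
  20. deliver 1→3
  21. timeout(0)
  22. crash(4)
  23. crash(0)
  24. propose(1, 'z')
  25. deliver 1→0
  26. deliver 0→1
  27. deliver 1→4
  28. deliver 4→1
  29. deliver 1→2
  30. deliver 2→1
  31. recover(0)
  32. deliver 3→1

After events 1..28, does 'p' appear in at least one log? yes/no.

yes

1. timeout(1):  <1:cand t1 ->
2. deliver 1→4:  <4:foll t1 ->
3. deliver 4→1:  nop
4. deliver 1→0:  <0:foll t1 ->
5. deliver 0→1:  <1:lead t1 ->
6. deliver 1→2:  <2:foll t1 ->
7. deliver 2→1:  nop
8. deliver 1→3:  <3:foll t1 ->
9. deliver 3→1:  nop
10. propose(1,'p'):  <1:lead t1 p>
11. deliver 1→4:  <4:foll t1 p>
12. deliver 4→1:  nop
13. propose(2,'y'):  nop
14. deliver 3→4:  nop
15. deliver 1→3:  <3:foll t1 p>
16. deliver 4→1:  nop
17. propose(2,'y'):  nop
18. timeout(1):  <1:cand t2 p>
19. deliver 0→2:  nop
20. deliver 1→3:  <3:foll t2 p>
21. timeout(0):  <0:cand t2 ->
22. crash(4):  <4:✗foll t1 p>
23. crash(0):  <0:✗cand t2 ->
24. propose(1,'z'):  nop
25. deliver 1→0:  nop
26. deliver 0→1:  nop
27. deliver 1→4:  nop
28. deliver 4→1:  nop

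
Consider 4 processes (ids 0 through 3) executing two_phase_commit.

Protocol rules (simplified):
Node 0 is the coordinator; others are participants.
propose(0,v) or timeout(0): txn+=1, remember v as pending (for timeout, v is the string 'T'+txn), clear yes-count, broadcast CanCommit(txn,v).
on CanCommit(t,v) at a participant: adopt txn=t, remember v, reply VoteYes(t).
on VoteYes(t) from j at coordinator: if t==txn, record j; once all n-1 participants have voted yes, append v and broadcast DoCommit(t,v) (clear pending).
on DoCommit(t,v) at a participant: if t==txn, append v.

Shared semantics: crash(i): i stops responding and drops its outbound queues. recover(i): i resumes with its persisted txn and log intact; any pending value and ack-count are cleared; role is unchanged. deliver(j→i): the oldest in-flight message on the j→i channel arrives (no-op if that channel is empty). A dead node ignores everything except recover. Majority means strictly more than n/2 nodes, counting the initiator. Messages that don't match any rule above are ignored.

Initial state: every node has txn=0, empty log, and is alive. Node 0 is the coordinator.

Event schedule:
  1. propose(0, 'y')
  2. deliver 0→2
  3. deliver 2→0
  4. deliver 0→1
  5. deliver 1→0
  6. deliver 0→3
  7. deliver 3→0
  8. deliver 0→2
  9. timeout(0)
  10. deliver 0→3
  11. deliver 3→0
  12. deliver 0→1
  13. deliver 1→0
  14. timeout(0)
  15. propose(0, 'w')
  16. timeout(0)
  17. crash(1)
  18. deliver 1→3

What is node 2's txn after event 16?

1. propose(0,'y'):  <0:coor t1 ->
2. deliver 0→2:  <2:part t1 ->
3. deliver 2→0:  nop
4. deliver 0→1:  <1:part t1 ->
5. deliver 1→0:  nop
6. deliver 0→3:  <3:part t1 ->
7. deliver 3→0:  <0:coor t1 y>
8. deliver 0→2:  <2:part t1 y>
9. timeout(0):  <0:coor t2 y>
10. deliver 0→3:  <3:part t1 y>
11. deliver 3→0:  nop
12. deliver 0→1:  <1:part t1 y>
13. deliver 1→0:  nop
14. timeout(0):  <0:coor t3 y>
15. propose(0,'w'):  <0:coor t4 y>
16. timeout(0):  <0:coor t5 y>

1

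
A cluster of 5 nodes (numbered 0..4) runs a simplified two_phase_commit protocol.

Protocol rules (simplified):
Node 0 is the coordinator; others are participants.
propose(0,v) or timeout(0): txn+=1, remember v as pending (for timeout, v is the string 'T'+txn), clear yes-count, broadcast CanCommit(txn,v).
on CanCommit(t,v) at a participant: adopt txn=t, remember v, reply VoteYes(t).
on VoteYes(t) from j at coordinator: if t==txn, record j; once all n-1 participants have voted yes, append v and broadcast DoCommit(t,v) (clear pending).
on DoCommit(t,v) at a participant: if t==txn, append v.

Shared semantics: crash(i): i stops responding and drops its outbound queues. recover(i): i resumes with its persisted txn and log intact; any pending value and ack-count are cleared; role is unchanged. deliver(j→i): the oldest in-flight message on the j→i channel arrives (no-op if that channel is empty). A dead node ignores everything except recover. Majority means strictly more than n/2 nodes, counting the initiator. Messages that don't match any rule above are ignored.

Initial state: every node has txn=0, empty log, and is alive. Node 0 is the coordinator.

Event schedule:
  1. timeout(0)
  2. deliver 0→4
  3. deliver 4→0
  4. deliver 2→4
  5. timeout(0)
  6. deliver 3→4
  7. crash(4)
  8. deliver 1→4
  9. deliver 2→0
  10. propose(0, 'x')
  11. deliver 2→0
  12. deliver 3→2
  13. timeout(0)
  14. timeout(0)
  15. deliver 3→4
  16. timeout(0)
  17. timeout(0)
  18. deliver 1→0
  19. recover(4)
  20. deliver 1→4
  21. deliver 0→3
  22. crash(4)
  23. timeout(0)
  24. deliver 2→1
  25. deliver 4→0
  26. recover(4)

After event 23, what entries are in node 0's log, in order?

empty

[1] timeout(0) → N0(coor t1 [-])
[2] deliver 0→4 → N4(part t1 [-])
[3] deliver 4→0 → ∅
[4] deliver 2→4 → ∅
[5] timeout(0) → N0(coor t2 [-])
[6] deliver 3→4 → ∅
[7] crash(4) → N4(✗part t1 [-])
[8] deliver 1→4 → ∅
[9] deliver 2→0 → ∅
[10] propose(0,'x') → N0(coor t3 [-])
[11] deliver 2→0 → ∅
[12] deliver 3→2 → ∅
[13] timeout(0) → N0(coor t4 [-])
[14] timeout(0) → N0(coor t5 [-])
[15] deliver 3→4 → ∅
[16] timeout(0) → N0(coor t6 [-])
[17] timeout(0) → N0(coor t7 [-])
[18] deliver 1→0 → ∅
[19] recover(4) → N4(part t1 [-])
[20] deliver 1→4 → ∅
[21] deliver 0→3 → N3(part t1 [-])
[22] crash(4) → N4(✗part t1 [-])
[23] timeout(0) → N0(coor t8 [-])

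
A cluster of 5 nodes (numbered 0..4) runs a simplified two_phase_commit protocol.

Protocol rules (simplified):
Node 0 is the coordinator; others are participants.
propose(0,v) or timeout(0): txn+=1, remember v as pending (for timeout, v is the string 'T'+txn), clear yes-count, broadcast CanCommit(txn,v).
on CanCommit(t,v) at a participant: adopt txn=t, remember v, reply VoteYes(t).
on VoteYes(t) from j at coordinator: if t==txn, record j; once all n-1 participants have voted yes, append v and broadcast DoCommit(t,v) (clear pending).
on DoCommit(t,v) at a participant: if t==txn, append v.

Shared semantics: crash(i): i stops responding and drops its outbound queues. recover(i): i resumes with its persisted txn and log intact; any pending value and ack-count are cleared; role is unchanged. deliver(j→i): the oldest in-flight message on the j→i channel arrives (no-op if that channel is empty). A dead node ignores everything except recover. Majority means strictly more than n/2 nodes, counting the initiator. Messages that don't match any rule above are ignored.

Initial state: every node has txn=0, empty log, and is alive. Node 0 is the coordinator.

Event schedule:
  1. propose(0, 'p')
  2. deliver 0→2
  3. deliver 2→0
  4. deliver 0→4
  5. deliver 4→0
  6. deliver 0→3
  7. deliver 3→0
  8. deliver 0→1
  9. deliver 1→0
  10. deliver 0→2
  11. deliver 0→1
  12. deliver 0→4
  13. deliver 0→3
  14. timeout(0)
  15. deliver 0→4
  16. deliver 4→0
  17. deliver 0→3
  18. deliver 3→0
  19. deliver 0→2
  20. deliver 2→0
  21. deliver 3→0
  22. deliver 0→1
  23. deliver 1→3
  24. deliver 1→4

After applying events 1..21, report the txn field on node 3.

[1] propose(0,'p') → N0(coor t1 [-])
[2] deliver 0→2 → N2(part t1 [-])
[3] deliver 2→0 → ∅
[4] deliver 0→4 → N4(part t1 [-])
[5] deliver 4→0 → ∅
[6] deliver 0→3 → N3(part t1 [-])
[7] deliver 3→0 → ∅
[8] deliver 0→1 → N1(part t1 [-])
[9] deliver 1→0 → N0(coor t1 [p])
[10] deliver 0→2 → N2(part t1 [p])
[11] deliver 0→1 → N1(part t1 [p])
[12] deliver 0→4 → N4(part t1 [p])
[13] deliver 0→3 → N3(part t1 [p])
[14] timeout(0) → N0(coor t2 [p])
[15] deliver 0→4 → N4(part t2 [p])
[16] deliver 4→0 → ∅
[17] deliver 0→3 → N3(part t2 [p])
[18] deliver 3→0 → ∅
[19] deliver 0→2 → N2(part t2 [p])
[20] deliver 2→0 → ∅
[21] deliver 3→0 → ∅

2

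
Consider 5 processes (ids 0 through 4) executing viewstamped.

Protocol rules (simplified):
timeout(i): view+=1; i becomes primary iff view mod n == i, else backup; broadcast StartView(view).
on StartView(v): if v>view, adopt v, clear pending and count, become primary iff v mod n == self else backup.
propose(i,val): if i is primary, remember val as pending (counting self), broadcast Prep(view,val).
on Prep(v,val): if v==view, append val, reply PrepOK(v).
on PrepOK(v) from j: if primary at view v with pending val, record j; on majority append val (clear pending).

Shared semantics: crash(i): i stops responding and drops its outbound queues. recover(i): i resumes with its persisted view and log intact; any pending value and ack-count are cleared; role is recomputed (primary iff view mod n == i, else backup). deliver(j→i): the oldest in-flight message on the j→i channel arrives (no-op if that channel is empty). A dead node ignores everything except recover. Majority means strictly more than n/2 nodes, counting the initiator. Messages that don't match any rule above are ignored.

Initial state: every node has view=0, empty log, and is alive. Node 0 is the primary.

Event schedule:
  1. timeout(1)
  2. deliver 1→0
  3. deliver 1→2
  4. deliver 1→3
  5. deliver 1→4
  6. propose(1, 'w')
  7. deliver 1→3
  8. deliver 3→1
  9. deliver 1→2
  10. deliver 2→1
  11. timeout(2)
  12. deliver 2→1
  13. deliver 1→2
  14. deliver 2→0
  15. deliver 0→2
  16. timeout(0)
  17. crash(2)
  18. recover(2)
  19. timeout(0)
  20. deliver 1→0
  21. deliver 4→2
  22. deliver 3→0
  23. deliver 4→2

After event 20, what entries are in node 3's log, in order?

after 1 — timeout(1): n1:prim/v1/[-]
after 2 — deliver 1→0: n0:back/v1/[-]
after 3 — deliver 1→2: n2:back/v1/[-]
after 4 — deliver 1→3: n3:back/v1/[-]
after 5 — deliver 1→4: n4:back/v1/[-]
after 6 — propose(1,'w'): ·
after 7 — deliver 1→3: n3:back/v1/[w]
after 8 — deliver 3→1: ·
after 9 — deliver 1→2: n2:back/v1/[w]
after 10 — deliver 2→1: n1:prim/v1/[w]
after 11 — timeout(2): n2:prim/v2/[w]
after 12 — deliver 2→1: n1:back/v2/[w]
after 13 — deliver 1→2: ·
after 14 — deliver 2→0: n0:back/v2/[-]
after 15 — deliver 0→2: ·
after 16 — timeout(0): n0:back/v3/[-]
after 17 — crash(2): n2:✗prim/v2/[w]
after 18 — recover(2): n2:prim/v2/[w]
after 19 — timeout(0): n0:back/v4/[-]
after 20 — deliver 1→0: ·

w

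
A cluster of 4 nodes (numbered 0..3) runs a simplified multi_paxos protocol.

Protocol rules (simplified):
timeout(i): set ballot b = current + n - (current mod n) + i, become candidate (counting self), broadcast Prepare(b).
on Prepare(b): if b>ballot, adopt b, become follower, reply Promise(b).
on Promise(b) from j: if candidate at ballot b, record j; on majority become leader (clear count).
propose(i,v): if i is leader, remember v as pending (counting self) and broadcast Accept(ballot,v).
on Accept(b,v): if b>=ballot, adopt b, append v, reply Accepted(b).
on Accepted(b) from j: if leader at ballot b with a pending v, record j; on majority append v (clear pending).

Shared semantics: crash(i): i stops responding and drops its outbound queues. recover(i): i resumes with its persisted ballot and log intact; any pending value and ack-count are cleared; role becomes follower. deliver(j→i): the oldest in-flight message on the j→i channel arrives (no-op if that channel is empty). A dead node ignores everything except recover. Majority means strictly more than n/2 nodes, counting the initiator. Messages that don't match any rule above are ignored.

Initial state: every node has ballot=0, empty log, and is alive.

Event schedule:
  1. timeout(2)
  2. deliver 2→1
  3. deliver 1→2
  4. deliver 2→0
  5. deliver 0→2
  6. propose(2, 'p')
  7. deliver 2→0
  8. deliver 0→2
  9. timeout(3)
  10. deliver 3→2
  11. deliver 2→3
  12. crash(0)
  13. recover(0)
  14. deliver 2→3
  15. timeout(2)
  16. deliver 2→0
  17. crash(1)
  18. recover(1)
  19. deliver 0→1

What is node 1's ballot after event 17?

after 1 — timeout(2): n2:cand/b6/[-]
after 2 — deliver 2→1: n1:foll/b6/[-]
after 3 — deliver 1→2: ·
after 4 — deliver 2→0: n0:foll/b6/[-]
after 5 — deliver 0→2: n2:lead/b6/[-]
after 6 — propose(2,'p'): ·
after 7 — deliver 2→0: n0:foll/b6/[p]
after 8 — deliver 0→2: ·
after 9 — timeout(3): n3:cand/b7/[-]
after 10 — deliver 3→2: n2:foll/b7/[-]
after 11 — deliver 2→3: ·
after 12 — crash(0): n0:✗foll/b6/[p]
after 13 — recover(0): n0:foll/b6/[p]
after 14 — deliver 2→3: ·
after 15 — timeout(2): n2:cand/b10/[-]
after 16 — deliver 2→0: n0:foll/b10/[p]
after 17 — crash(1): n1:✗foll/b6/[-]

6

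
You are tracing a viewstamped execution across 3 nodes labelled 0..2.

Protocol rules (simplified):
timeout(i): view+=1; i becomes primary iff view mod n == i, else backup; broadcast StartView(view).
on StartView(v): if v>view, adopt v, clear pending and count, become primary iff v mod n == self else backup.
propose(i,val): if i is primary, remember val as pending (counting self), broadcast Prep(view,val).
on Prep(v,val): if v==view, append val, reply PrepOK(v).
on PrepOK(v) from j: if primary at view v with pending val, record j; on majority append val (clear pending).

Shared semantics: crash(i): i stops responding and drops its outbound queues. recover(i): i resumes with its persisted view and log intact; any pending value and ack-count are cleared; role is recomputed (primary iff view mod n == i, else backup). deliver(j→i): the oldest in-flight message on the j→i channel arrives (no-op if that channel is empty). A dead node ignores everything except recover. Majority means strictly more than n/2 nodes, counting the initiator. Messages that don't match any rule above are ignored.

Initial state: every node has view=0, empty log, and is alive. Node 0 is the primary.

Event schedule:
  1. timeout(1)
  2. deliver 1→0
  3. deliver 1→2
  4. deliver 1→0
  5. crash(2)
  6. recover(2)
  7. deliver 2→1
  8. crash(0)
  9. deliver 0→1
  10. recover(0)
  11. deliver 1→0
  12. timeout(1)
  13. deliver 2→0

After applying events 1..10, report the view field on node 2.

1

step 1 timeout(1): 1={prim,v=1,log=-}
step 2 deliver 1→0: 0={back,v=1,log=-}
step 3 deliver 1→2: 2={back,v=1,log=-}
step 4 deliver 1→0: —
step 5 crash(2): 2={✗back,v=1,log=-}
step 6 recover(2): 2={back,v=1,log=-}
step 7 deliver 2→1: —
step 8 crash(0): 0={✗back,v=1,log=-}
step 9 deliver 0→1: —
step 10 recover(0): 0={back,v=1,log=-}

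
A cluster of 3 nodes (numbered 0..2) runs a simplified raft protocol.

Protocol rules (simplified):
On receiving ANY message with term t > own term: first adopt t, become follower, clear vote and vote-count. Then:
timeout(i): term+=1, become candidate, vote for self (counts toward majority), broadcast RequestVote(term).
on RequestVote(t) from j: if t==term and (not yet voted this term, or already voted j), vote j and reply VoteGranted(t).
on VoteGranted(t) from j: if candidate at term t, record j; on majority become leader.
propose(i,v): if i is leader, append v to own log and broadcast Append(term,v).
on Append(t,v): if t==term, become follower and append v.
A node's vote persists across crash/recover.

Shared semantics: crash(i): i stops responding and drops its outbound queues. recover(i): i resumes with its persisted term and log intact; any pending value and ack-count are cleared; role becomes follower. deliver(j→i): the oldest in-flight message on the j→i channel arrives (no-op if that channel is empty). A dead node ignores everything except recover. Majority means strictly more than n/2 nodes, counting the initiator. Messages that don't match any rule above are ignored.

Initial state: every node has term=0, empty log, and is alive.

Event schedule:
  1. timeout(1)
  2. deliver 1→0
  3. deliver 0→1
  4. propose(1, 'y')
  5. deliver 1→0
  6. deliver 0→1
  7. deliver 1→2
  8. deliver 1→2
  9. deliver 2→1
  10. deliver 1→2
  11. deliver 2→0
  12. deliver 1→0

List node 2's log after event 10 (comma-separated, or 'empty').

y

after 1 — timeout(1): n1:cand/t1/[-]
after 2 — deliver 1→0: n0:foll/t1/[-]
after 3 — deliver 0→1: n1:lead/t1/[-]
after 4 — propose(1,'y'): n1:lead/t1/[y]
after 5 — deliver 1→0: n0:foll/t1/[y]
after 6 — deliver 0→1: ·
after 7 — deliver 1→2: n2:foll/t1/[-]
after 8 — deliver 1→2: n2:foll/t1/[y]
after 9 — deliver 2→1: ·
after 10 — deliver 1→2: ·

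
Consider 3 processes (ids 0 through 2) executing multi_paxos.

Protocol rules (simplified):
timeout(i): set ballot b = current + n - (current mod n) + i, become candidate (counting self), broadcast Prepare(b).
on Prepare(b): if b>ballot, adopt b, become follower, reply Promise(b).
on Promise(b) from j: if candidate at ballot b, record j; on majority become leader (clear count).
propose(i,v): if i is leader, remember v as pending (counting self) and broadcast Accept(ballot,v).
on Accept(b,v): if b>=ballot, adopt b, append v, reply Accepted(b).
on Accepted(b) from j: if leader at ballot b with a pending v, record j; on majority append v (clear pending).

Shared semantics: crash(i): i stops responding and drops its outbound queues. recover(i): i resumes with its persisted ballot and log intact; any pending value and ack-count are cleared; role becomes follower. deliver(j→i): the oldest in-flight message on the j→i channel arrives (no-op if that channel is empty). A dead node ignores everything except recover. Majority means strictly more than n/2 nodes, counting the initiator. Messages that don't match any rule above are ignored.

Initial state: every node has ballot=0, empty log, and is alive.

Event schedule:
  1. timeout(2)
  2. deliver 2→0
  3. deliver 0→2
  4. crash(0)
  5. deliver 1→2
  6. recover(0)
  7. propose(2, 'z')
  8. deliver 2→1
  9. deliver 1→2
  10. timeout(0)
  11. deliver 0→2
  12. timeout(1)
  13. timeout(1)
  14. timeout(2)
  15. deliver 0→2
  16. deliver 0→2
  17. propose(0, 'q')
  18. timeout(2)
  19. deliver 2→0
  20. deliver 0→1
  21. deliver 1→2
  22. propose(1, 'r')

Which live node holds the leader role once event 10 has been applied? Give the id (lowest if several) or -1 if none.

e1 timeout(2): 2[cand,b=5,-]
e2 deliver 2→0: 0[foll,b=5,-]
e3 deliver 0→2: 2[lead,b=5,-]
e4 crash(0): 0[✗foll,b=5,-]
e5 deliver 1→2: ·
e6 recover(0): 0[foll,b=5,-]
e7 propose(2,'z'): ·
e8 deliver 2→1: 1[foll,b=5,-]
e9 deliver 1→2: ·
e10 timeout(0): 0[cand,b=6,-]

2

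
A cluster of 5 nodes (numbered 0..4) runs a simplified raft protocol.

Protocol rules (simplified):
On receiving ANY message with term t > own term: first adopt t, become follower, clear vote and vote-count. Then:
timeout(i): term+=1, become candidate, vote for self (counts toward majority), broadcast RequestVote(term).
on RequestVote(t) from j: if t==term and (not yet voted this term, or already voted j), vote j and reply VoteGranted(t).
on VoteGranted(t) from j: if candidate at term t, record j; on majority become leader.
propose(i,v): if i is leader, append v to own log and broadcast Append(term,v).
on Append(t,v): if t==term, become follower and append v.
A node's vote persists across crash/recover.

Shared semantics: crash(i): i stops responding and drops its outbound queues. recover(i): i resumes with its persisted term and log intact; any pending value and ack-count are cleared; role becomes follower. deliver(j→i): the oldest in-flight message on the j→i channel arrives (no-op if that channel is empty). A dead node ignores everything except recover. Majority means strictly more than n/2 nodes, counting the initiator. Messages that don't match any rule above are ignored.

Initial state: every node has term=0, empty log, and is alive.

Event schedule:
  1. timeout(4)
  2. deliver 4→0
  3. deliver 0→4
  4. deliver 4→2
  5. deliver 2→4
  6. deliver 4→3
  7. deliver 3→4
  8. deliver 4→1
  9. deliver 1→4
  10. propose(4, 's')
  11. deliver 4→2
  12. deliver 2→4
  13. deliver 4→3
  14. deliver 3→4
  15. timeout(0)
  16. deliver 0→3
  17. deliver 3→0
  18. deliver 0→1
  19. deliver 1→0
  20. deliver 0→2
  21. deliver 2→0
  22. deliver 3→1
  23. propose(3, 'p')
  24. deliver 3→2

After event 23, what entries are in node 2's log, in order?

s

e1 timeout(4): 4[cand,t=1,-]
e2 deliver 4→0: 0[foll,t=1,-]
e3 deliver 0→4: ·
e4 deliver 4→2: 2[foll,t=1,-]
e5 deliver 2→4: 4[lead,t=1,-]
e6 deliver 4→3: 3[foll,t=1,-]
e7 deliver 3→4: ·
e8 deliver 4→1: 1[foll,t=1,-]
e9 deliver 1→4: ·
e10 propose(4,'s'): 4[lead,t=1,s]
e11 deliver 4→2: 2[foll,t=1,s]
e12 deliver 2→4: ·
e13 deliver 4→3: 3[foll,t=1,s]
e14 deliver 3→4: ·
e15 timeout(0): 0[cand,t=2,-]
e16 deliver 0→3: 3[foll,t=2,s]
e17 deliver 3→0: ·
e18 deliver 0→1: 1[foll,t=2,-]
e19 deliver 1→0: 0[lead,t=2,-]
e20 deliver 0→2: 2[foll,t=2,s]
e21 deliver 2→0: ·
e22 deliver 3→1: ·
e23 propose(3,'p'): ·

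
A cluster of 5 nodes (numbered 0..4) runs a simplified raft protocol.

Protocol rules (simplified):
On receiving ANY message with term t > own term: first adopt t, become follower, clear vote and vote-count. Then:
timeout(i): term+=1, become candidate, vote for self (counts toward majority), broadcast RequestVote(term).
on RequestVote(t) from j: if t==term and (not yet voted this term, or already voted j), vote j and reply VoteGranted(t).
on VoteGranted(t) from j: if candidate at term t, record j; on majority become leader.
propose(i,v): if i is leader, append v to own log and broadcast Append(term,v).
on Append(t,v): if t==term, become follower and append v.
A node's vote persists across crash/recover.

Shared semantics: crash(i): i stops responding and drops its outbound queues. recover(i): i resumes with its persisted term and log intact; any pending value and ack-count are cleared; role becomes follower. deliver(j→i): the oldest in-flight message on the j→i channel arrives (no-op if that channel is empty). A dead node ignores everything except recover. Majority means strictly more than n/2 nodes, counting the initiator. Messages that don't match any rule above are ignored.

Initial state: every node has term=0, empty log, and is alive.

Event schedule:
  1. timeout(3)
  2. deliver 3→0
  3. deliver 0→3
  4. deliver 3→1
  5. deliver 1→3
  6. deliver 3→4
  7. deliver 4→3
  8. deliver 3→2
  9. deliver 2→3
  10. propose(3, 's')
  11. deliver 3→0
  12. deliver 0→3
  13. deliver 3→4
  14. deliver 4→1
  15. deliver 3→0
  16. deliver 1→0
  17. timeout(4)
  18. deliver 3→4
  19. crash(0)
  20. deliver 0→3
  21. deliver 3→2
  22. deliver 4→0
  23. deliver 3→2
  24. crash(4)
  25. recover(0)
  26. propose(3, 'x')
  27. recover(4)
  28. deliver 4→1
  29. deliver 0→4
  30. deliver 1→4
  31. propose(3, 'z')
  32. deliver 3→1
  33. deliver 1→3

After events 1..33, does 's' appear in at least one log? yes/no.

e1 timeout(3): 3[cand,t=1,-]
e2 deliver 3→0: 0[foll,t=1,-]
e3 deliver 0→3: ·
e4 deliver 3→1: 1[foll,t=1,-]
e5 deliver 1→3: 3[lead,t=1,-]
e6 deliver 3→4: 4[foll,t=1,-]
e7 deliver 4→3: ·
e8 deliver 3→2: 2[foll,t=1,-]
e9 deliver 2→3: ·
e10 propose(3,'s'): 3[lead,t=1,s]
e11 deliver 3→0: 0[foll,t=1,s]
e12 deliver 0→3: ·
e13 deliver 3→4: 4[foll,t=1,s]
e14 deliver 4→1: ·
e15 deliver 3→0: ·
e16 deliver 1→0: ·
e17 timeout(4): 4[cand,t=2,s]
e18 deliver 3→4: ·
e19 crash(0): 0[✗foll,t=1,s]
e20 deliver 0→3: ·
e21 deliver 3→2: 2[foll,t=1,s]
e22 deliver 4→0: ·
e23 deliver 3→2: ·
e24 crash(4): 4[✗cand,t=2,s]
e25 recover(0): 0[foll,t=1,s]
e26 propose(3,'x'): 3[lead,t=1,s,x]
e27 recover(4): 4[foll,t=2,s]
e28 deliver 4→1: ·
e29 deliver 0→4: ·
e30 deliver 1→4: ·
e31 propose(3,'z'): 3[lead,t=1,s,x,z]
e32 deliver 3→1: 1[foll,t=1,s]
e33 deliver 1→3: ·

yes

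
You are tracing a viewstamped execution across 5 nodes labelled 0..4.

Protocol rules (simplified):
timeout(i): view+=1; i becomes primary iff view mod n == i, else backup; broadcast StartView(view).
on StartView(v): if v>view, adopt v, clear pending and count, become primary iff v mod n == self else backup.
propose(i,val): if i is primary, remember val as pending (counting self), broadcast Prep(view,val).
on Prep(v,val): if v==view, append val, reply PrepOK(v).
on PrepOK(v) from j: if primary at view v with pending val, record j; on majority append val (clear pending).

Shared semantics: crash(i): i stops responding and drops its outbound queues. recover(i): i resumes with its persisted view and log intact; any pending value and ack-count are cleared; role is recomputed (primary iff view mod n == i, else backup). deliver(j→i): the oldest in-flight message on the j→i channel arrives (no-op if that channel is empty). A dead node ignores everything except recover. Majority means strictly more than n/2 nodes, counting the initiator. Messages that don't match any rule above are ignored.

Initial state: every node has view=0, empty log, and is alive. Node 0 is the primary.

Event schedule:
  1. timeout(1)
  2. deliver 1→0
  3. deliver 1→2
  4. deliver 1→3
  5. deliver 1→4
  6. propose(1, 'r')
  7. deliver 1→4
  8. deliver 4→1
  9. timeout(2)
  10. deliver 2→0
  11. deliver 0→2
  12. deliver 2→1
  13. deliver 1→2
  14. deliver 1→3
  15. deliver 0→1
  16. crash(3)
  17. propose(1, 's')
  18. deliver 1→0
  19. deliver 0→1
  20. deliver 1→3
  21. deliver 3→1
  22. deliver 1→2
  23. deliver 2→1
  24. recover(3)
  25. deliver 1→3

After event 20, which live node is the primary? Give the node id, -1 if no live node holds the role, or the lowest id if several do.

2

e1 timeout(1): 1[prim,v=1,-]
e2 deliver 1→0: 0[back,v=1,-]
e3 deliver 1→2: 2[back,v=1,-]
e4 deliver 1→3: 3[back,v=1,-]
e5 deliver 1→4: 4[back,v=1,-]
e6 propose(1,'r'): ·
e7 deliver 1→4: 4[back,v=1,r]
e8 deliver 4→1: ·
e9 timeout(2): 2[prim,v=2,-]
e10 deliver 2→0: 0[back,v=2,-]
e11 deliver 0→2: ·
e12 deliver 2→1: 1[back,v=2,-]
e13 deliver 1→2: ·
e14 deliver 1→3: 3[back,v=1,r]
e15 deliver 0→1: ·
e16 crash(3): 3[✗back,v=1,r]
e17 propose(1,'s'): ·
e18 deliver 1→0: ·
e19 deliver 0→1: ·
e20 deliver 1→3: ·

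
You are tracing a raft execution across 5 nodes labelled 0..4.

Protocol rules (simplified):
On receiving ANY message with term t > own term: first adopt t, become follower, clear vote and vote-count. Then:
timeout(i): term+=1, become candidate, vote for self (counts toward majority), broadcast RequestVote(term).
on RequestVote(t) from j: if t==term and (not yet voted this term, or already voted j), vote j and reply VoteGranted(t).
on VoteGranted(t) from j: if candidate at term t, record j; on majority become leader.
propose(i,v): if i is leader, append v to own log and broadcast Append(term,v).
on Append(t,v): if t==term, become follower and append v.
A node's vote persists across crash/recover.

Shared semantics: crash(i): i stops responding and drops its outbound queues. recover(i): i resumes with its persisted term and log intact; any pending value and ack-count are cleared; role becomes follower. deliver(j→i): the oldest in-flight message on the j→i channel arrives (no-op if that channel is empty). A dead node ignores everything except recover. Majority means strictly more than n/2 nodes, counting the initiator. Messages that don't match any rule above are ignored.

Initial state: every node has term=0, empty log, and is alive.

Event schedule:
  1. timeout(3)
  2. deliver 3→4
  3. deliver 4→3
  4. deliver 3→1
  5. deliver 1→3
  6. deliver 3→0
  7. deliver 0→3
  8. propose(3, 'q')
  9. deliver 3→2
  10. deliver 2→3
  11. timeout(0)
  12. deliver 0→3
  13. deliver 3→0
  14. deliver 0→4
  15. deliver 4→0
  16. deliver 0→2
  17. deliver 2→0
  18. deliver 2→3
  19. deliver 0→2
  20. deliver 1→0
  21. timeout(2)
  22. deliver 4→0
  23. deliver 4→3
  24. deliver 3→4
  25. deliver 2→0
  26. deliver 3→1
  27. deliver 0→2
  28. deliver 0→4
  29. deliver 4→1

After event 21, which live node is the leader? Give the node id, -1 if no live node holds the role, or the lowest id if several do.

after 1 — timeout(3): n3:cand/t1/[-]
after 2 — deliver 3→4: n4:foll/t1/[-]
after 3 — deliver 4→3: ·
after 4 — deliver 3→1: n1:foll/t1/[-]
after 5 — deliver 1→3: n3:lead/t1/[-]
after 6 — deliver 3→0: n0:foll/t1/[-]
after 7 — deliver 0→3: ·
after 8 — propose(3,'q'): n3:lead/t1/[q]
after 9 — deliver 3→2: n2:foll/t1/[-]
after 10 — deliver 2→3: ·
after 11 — timeout(0): n0:cand/t2/[-]
after 12 — deliver 0→3: n3:foll/t2/[q]
after 13 — deliver 3→0: ·
after 14 — deliver 0→4: n4:foll/t2/[-]
after 15 — deliver 4→0: ·
after 16 — deliver 0→2: n2:foll/t2/[-]
after 17 — deliver 2→0: n0:lead/t2/[-]
after 18 — deliver 2→3: ·
after 19 — deliver 0→2: ·
after 20 — deliver 1→0: ·
after 21 — timeout(2): n2:cand/t3/[-]

0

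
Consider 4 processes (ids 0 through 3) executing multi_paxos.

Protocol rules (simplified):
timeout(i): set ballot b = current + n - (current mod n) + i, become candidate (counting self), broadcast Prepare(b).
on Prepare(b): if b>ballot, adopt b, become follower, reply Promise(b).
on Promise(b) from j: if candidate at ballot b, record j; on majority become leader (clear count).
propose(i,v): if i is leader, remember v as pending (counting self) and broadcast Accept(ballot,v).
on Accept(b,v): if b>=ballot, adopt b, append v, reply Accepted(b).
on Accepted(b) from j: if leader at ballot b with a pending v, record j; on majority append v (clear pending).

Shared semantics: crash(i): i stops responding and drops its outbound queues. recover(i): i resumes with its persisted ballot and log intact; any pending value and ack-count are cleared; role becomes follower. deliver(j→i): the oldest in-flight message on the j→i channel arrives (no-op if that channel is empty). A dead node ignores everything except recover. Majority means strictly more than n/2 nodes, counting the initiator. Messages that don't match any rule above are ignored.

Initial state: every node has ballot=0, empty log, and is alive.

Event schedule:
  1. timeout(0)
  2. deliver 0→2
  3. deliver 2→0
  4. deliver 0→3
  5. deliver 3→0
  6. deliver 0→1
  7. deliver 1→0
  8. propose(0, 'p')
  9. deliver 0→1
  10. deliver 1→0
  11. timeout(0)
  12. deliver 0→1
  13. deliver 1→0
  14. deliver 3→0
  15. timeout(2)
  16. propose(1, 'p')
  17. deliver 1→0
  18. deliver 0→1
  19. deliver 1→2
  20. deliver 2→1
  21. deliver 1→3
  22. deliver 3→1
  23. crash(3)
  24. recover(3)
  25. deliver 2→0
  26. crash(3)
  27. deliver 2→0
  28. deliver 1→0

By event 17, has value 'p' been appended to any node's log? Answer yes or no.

1. timeout(0):  <0:cand b4 ->
2. deliver 0→2:  <2:foll b4 ->
3. deliver 2→0:  nop
4. deliver 0→3:  <3:foll b4 ->
5. deliver 3→0:  <0:lead b4 ->
6. deliver 0→1:  <1:foll b4 ->
7. deliver 1→0:  nop
8. propose(0,'p'):  nop
9. deliver 0→1:  <1:foll b4 p>
10. deliver 1→0:  nop
11. timeout(0):  <0:cand b8 ->
12. deliver 0→1:  <1:foll b8 p>
13. deliver 1→0:  nop
14. deliver 3→0:  nop
15. timeout(2):  <2:cand b10 ->
16. propose(1,'p'):  nop
17. deliver 1→0:  nop

yes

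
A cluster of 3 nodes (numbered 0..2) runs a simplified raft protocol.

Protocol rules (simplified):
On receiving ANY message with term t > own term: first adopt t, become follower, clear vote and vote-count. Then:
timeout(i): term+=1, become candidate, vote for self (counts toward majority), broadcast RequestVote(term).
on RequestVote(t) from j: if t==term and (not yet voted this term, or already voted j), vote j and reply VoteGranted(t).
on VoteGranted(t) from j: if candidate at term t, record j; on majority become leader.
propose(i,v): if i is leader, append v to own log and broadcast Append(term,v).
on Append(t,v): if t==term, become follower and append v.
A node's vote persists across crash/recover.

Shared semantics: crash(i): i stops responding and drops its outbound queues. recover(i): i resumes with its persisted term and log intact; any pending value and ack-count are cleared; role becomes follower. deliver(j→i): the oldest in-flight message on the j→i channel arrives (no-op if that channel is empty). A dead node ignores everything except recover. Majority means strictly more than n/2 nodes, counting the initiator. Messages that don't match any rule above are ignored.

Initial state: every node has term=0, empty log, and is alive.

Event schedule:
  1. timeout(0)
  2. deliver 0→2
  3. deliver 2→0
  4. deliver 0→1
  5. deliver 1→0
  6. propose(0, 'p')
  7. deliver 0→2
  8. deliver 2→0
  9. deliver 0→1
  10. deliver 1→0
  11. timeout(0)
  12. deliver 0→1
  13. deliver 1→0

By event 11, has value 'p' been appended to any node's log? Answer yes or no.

yes

step 1 timeout(0): 0={cand,t=1,log=-}
step 2 deliver 0→2: 2={foll,t=1,log=-}
step 3 deliver 2→0: 0={lead,t=1,log=-}
step 4 deliver 0→1: 1={foll,t=1,log=-}
step 5 deliver 1→0: —
step 6 propose(0,'p'): 0={lead,t=1,log=p}
step 7 deliver 0→2: 2={foll,t=1,log=p}
step 8 deliver 2→0: —
step 9 deliver 0→1: 1={foll,t=1,log=p}
step 10 deliver 1→0: —
step 11 timeout(0): 0={cand,t=2,log=p}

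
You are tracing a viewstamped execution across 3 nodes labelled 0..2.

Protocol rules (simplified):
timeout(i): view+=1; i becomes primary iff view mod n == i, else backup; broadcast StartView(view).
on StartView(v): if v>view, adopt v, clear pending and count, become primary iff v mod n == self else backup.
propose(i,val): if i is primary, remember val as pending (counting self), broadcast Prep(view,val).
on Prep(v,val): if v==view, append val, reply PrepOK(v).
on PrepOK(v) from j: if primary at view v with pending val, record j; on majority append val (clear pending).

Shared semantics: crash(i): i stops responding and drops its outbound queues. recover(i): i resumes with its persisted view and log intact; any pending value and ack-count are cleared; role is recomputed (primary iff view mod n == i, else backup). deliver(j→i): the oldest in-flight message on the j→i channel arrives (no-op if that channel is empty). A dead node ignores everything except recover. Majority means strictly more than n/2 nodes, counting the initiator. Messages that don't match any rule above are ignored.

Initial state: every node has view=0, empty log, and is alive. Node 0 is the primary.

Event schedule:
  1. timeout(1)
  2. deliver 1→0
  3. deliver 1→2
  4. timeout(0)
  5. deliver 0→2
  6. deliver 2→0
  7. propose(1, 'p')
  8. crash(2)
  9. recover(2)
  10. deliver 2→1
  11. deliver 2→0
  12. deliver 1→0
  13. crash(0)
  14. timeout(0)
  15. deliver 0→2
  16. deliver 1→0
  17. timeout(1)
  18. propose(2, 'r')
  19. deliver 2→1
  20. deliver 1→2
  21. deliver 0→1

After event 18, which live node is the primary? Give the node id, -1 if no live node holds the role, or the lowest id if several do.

step 1 timeout(1): 1={prim,v=1,log=-}
step 2 deliver 1→0: 0={back,v=1,log=-}
step 3 deliver 1→2: 2={back,v=1,log=-}
step 4 timeout(0): 0={back,v=2,log=-}
step 5 deliver 0→2: 2={prim,v=2,log=-}
step 6 deliver 2→0: —
step 7 propose(1,'p'): —
step 8 crash(2): 2={✗prim,v=2,log=-}
step 9 recover(2): 2={prim,v=2,log=-}
step 10 deliver 2→1: —
step 11 deliver 2→0: —
step 12 deliver 1→0: —
step 13 crash(0): 0={✗back,v=2,log=-}
step 14 timeout(0): —
step 15 deliver 0→2: —
step 16 deliver 1→0: —
step 17 timeout(1): 1={back,v=2,log=-}
step 18 propose(2,'r'): —

2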